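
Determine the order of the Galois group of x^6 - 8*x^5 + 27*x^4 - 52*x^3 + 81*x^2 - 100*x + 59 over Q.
48

The degree of the splitting field over Q equals the order of the Galois group, so first determine the group. The polynomial f is an irreducible sextic over Q, so G = Gal(f/Q) is one of the 16 transitive subgroups 6T1, ..., 6T16 of S_6. The discriminant of f is -95929008128, which is not a perfect square, so G is not contained in A_6. The transitive groups of degree 6 not contained in A_6 are: C_6 (6T1, order 6), S_3 (6T2, order 6), D_6 (6T3, order 12), C_3 x S_3 (6T5, order 18), A_4 x C_2 (6T6, order 24), S_4 (6T8, order 24), S_3 x S_3 (6T9, order 36), S_4 x C_2 (6T11, order 48), (S_3 x S_3) : C_2 (6T13, order 72), PGL(2,5) (6T14, order 120), S_6 (6T16, order 720). By Dedekind's theorem, for a prime p not dividing disc(f) the degrees of the irreducible factors of f mod p form the cycle type of an element of G. Factoring f modulo the 28 such primes p <= 127 (skipping 2, 29, 59, which divide the discriminant), each new pattern first appears at: mod 3: f = (x^3 + 2x + 1)(x^3 + x^2 + x + 2), pattern 3+3; mod 5: f = (x^6 + 2x^5 + 2x^4 + 3x^3 + x^2 + 4), pattern 6; mod 7: f = (x + 4)(x + 5)(x^4 + 4x^3 + 6x^2 + 3x + 4), pattern 4+1+1; mod 17: f = (x + 2)(x + 12)(x^2 + 4x + 1)(x^2 + 8x + 6), pattern 2+2+1+1; mod 23: f = (x^2 + 11x + 16)(x^2 + 13x + 6)(x^2 + 14x + 9), pattern 2+2+2; mod 67: f = (x^2 + 37x + 38)(x^4 + 22x^3 + 46x^2 + 23x + 28), pattern 4+2; mod 127: f = (x + 35)(x + 103)(x + 110)(x + 115)(x^2 + 10x + 19), pattern 2+1+1+1+1. No other pattern occurs in this range, so the set of observed cycle types is {3+3, 6, 4+1+1, 2+2+1+1, 2+2+2, 4+2, 2+1+1+1+1}. The candidates containing elements of all these cycle types are S_4 x C_2 (6T11) of order 48, S_6 (6T16) of order 720; the others are excluded. The observed types are precisely the cycle types that occur in S_4 x C_2 (6T11) (apart from the identity). Each of the other remaining candidates has further cycle types, and by the Chebotarev density theorem the matching factorization patterns would occur for a proportion of primes equal to their share of the group: S_6 (6T16) additionally contains elements of type 5+1, 3+2+1, 3+1+1+1 (304 of its 720 elements, about 42% of primes). None of the 28 primes tested shows any such pattern (for each of these groups the chance of that is below 10^-4), which rules them out. Hence G = S_4 x C_2 (6T11), of order 48. The Galois group S_4 x C_2 (6T11) has order 48, so the splitting field has degree 48 over Q.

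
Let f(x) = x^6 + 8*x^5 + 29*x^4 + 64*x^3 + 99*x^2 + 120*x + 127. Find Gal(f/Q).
6T1: C_6

The polynomial f is an irreducible sextic over Q, so G = Gal(f/Q) is one of the 16 transitive subgroups 6T1, ..., 6T16 of S_6. The discriminant of f is -18046378835968, which is not a perfect square, so G is not contained in A_6. The transitive groups of degree 6 not contained in A_6 are: C_6 (6T1, order 6), S_3 (6T2, order 6), D_6 (6T3, order 12), C_3 x S_3 (6T5, order 18), A_4 x C_2 (6T6, order 24), S_4 (6T8, order 24), S_3 x S_3 (6T9, order 36), S_4 x C_2 (6T11, order 48), (S_3 x S_3) : C_2 (6T13, order 72), PGL(2,5) (6T14, order 120), S_6 (6T16, order 720). By Dedekind's theorem, for a prime p not dividing disc(f) the degrees of the irreducible factors of f mod p form the cycle type of an element of G. Factoring f modulo the 37 such primes p <= 167 (skipping 2, 7, which divide the discriminant), each new pattern first appears at: mod 3: f = (x^6 + 2x^5 + 2x^4 + x^3 + 1), pattern 6; mod 11: f = (x^3 + 2x^2 + 6x + 8)(x^3 + 6x^2 + 9), pattern 3+3; mod 13: f = (x^2 + x + 4)(x^2 + 8x + 11)(x^2 + 12x + 2), pattern 2+2+2; mod 29: f = (x + 9)(x + 11)(x + 13)(x + 16)(x + 19)(x + 27), pattern 1+1+1+1+1+1. No other pattern occurs in this range, so the set of observed cycle types is {6, 3+3, 2+2+2, 1+1+1+1+1+1}. The candidates containing elements of all these cycle types are C_6 (6T1) of order 6, D_6 (6T3) of order 12, C_3 x S_3 (6T5) of order 18, A_4 x C_2 (6T6) of order 24, S_3 x S_3 (6T9) of order 36, S_4 x C_2 (6T11) of order 48, (S_3 x S_3) : C_2 (6T13) of order 72, PGL(2,5) (6T14) of order 120, S_6 (6T16) of order 720; the others are excluded. The observed types are precisely the cycle types that occur in C_6 (6T1). Each of the other remaining candidates has further cycle types, and by the Chebotarev density theorem the matching factorization patterns would occur for a proportion of primes equal to their share of the group: D_6 (6T3) additionally contains elements of type 2+2+1+1 (3 of its 12 elements, about 25% of primes); C_3 x S_3 (6T5) additionally contains elements of type 3+1+1+1 (4 of its 18 elements, about 22% of primes); A_4 x C_2 (6T6) additionally contains elements of type 2+2+1+1, 2+1+1+1+1 (6 of its 24 elements, about 25% of primes); S_3 x S_3 (6T9) additionally contains elements of type 3+1+1+1, 2+2+1+1 (13 of its 36 elements, about 36% of primes); S_4 x C_2 (6T11) additionally contains elements of type 4+2, 4+1+1, 2+2+1+1, 2+1+1+1+1 (24 of its 48 elements, about 50% of primes); (S_3 x S_3) : C_2 (6T13) additionally contains elements of type 4+2, 3+2+1, 3+1+1+1, 2+2+1+1, 2+1+1+1+1 (49 of its 72 elements, about 68% of primes); PGL(2,5) (6T14) additionally contains elements of type 5+1, 4+1+1, 2+2+1+1 (69 of its 120 elements, about 58% of primes); S_6 (6T16) additionally contains elements of type 5+1, 4+2, 4+1+1, 3+2+1, 3+1+1+1, 2+2+1+1, 2+1+1+1+1 (544 of its 720 elements, about 76% of primes). None of the 37 primes tested shows any such pattern (for each of these groups the chance of that is below 10^-4), which rules them out. Hence G = C_6 (6T1), of order 6.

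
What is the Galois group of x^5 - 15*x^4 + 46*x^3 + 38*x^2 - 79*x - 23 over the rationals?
C_5 (order 5)

The polynomial f is an irreducible quintic over Q, so G = Gal(f/Q) is a transitive subgroup of S_5: one of C_5 (5T1, order 5), D_5 (5T2, order 10), F_20 (5T3, order 20), A_5 (5T4, order 60) or S_5 (5T5, order 120). The discriminant of f is 8121314443264 = 2849792^2, a perfect square, so G is contained in A_5. The transitive groups of degree 5 contained in A_5 are: C_5 (5T1, order 5), D_5 (5T2, order 10), A_5 (5T4, order 60). By Dedekind's theorem, for a prime p not dividing disc(f) the degrees of the irreducible factors of f mod p form the cycle type of an element of G. Factoring f modulo the 14 such primes p <= 59 (skipping 2, 11, 23, which divide the discriminant), each new pattern first appears at: mod 3: f = (x^5 + x^3 + 2x^2 + 2x + 1), pattern 5; mod 43: f = (x + 18)(x + 20)(x + 23)(x + 24)(x + 29), pattern 1+1+1+1+1. No other pattern occurs in this range, so the set of observed cycle types is {5, 1+1+1+1+1}. The candidates containing elements of all these cycle types are C_5 (5T1) of order 5, D_5 (5T2) of order 10, A_5 (5T4) of order 60; the others are excluded. The observed types are precisely the cycle types that occur in C_5 (5T1). Each of the other remaining candidates has further cycle types, and by the Chebotarev density theorem the matching factorization patterns would occur for a proportion of primes equal to their share of the group: D_5 (5T2) additionally contains elements of type 2+2+1 (5 of its 10 elements, about 50% of primes); A_5 (5T4) additionally contains elements of type 3+1+1, 2+2+1 (35 of its 60 elements, about 58% of primes). None of the 14 primes tested shows any such pattern (for each of these groups the chance of that is below 10^-4), which rules them out. Hence G = C_5 (5T1), of order 5.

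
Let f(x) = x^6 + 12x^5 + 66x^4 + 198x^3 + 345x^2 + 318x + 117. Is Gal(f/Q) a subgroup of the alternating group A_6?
No

The polynomial is irreducible of degree 6 over Q. Its discriminant is -1024192512, which is not a perfect square. A Galois group lies in the alternating group exactly when the discriminant is a square in Q, so the Galois group (PGL(2,5)) is not contained in A_6.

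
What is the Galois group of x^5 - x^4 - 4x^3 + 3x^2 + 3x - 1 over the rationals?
The polynomial f is an irreducible quintic over Q, so G = Gal(f/Q) is a transitive subgroup of S_5: one of C_5 (5T1, order 5), D_5 (5T2, order 10), F_20 (5T3, order 20), A_5 (5T4, order 60) or S_5 (5T5, order 120). The discriminant of f is 14641 = 121^2, a perfect square, so G is contained in A_5. The transitive groups of degree 5 contained in A_5 are: C_5 (5T1, order 5), D_5 (5T2, order 10), A_5 (5T4, order 60). By Dedekind's theorem, for a prime p not dividing disc(f) the degrees of the irreducible factors of f mod p form the cycle type of an element of G. Factoring f modulo the 14 such primes p <= 47 (skipping 11, which divides the discriminant), each new pattern first appears at: mod 2: f = (x^5 + x^4 + x^2 + x + 1), pattern 5; mod 23: f = (x + 4)(x + 6)(x + 10)(x + 11)(x + 14), pattern 1+1+1+1+1. No other pattern occurs in this range, so the set of observed cycle types is {5, 1+1+1+1+1}. The candidates containing elements of all these cycle types are C_5 (5T1) of order 5, D_5 (5T2) of order 10, A_5 (5T4) of order 60; the others are excluded. The observed types are precisely the cycle types that occur in C_5 (5T1). Each of the other remaining candidates has further cycle types, and by the Chebotarev density theorem the matching factorization patterns would occur for a proportion of primes equal to their share of the group: D_5 (5T2) additionally contains elements of type 2+2+1 (5 of its 10 elements, about 50% of primes); A_5 (5T4) additionally contains elements of type 3+1+1, 2+2+1 (35 of its 60 elements, about 58% of primes). None of the 14 primes tested shows any such pattern (for each of these groups the chance of that is below 10^-4), which rules them out. Hence G = C_5 (5T1), of order 5.

C_5 (order 5)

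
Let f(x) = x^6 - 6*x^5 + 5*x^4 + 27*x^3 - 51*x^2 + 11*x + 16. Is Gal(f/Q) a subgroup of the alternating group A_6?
Yes

The polynomial is irreducible of degree 6 over Q. Its discriminant is 30991489 = 5567^2, a perfect square. A Galois group lies in the alternating group exactly when the discriminant is a square in Q, so the Galois group (PSL(2,5)) is contained in A_6.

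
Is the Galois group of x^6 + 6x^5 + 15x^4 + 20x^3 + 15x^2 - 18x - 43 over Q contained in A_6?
The polynomial is irreducible of degree 6 over Q. Its discriminant is 746496000000 = 864000^2, a perfect square. A Galois group lies in the alternating group exactly when the discriminant is a square in Q, so the Galois group (A_6) is contained in A_6.

Yes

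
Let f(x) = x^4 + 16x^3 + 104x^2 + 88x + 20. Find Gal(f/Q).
The polynomial is an irreducible quartic over Q and its discriminant is 200704 = 448^2, a perfect square, so the Galois group is contained in A_4. The resolvent cubic y^3 - 104*y^2 + 1328*y - 4544 is irreducible over Q. An irreducible resolvent with square discriminant gives A_4.

A_4 (also written A4)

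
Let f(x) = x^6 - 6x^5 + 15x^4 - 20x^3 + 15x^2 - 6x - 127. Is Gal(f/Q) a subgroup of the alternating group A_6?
No

The polynomial is irreducible of degree 6 over Q. Its discriminant is 1603087953297408, which is not a perfect square. A Galois group lies in the alternating group exactly when the discriminant is a square in Q, so the Galois group (D_6) is not contained in A_6.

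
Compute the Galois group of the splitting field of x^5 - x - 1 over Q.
5T5: S_5

The polynomial f is an irreducible quintic over Q, so G = Gal(f/Q) is a transitive subgroup of S_5: one of C_5 (5T1, order 5), D_5 (5T2, order 10), F_20 (5T3, order 20), A_5 (5T4, order 60) or S_5 (5T5, order 120). The discriminant of f is 2869, which is not a perfect square, so G is not contained in A_5. The transitive groups of degree 5 not contained in A_5 are: F_20 (5T3, order 20), S_5 (5T5, order 120). By Dedekind's theorem, for a prime p not dividing disc(f) the degrees of the irreducible factors of f mod p form the cycle type of an element of G. Factoring f modulo the first such prime p = 2, each new pattern first appears at: mod 2: f = (x^2 + x + 1)(x^3 + x^2 + 1), pattern 3+2. No other pattern occurs in this range, so the set of observed cycle types is {3+2}. Among the candidates above, the only group containing elements of all these cycle types is S_5 (5T5) — F_20 (5T3) lacks at least one of them. Hence G = S_5 (5T5), of order 120.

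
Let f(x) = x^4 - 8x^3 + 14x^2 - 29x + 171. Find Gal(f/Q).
S_4 (order 24)

The polynomial is an irreducible quartic over Q and its discriminant is 1813909, which is not a perfect square, so the Galois group is not contained in A_4. The resolvent cubic y^3 - 14*y^2 - 452*y - 2209 is irreducible over Q. An irreducible resolvent with non-square discriminant gives S_4.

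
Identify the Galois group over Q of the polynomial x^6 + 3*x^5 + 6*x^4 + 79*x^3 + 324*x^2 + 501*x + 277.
The polynomial f is an irreducible sextic over Q, so G = Gal(f/Q) is one of the 16 transitive subgroups 6T1, ..., 6T16 of S_6. The discriminant of f is -444721201200, which is not a perfect square, so G is not contained in A_6. The transitive groups of degree 6 not contained in A_6 are: C_6 (6T1, order 6), S_3 (6T2, order 6), D_6 (6T3, order 12), C_3 x S_3 (6T5, order 18), A_4 x C_2 (6T6, order 24), S_4 (6T8, order 24), S_3 x S_3 (6T9, order 36), S_4 x C_2 (6T11, order 48), (S_3 x S_3) : C_2 (6T13, order 72), PGL(2,5) (6T14, order 120), S_6 (6T16, order 720). By Dedekind's theorem, for a prime p not dividing disc(f) the degrees of the irreducible factors of f mod p form the cycle type of an element of G. Factoring f modulo the 23 such primes p <= 107 (skipping 2, 3, 5, 23, 31, which divide the discriminant), each new pattern first appears at: mod 7: f = (x^3 + 3)(x^3 + 3x^2 + 6x + 6), pattern 3+3; mod 11: f = (x^2 + 9)(x^2 + 4x + 8)(x^2 + 10x + 4), pattern 2+2+2; mod 43: f = (x + 3)(x + 15)(x + 24)(x + 26)(x + 28)(x + 36), pattern 1+1+1+1+1+1. No other pattern occurs in this range, so the set of observed cycle types is {3+3, 2+2+2, 1+1+1+1+1+1}. The candidates containing elements of all these cycle types are C_6 (6T1) of order 6, S_3 (6T2) of order 6, D_6 (6T3) of order 12, C_3 x S_3 (6T5) of order 18, A_4 x C_2 (6T6) of order 24, S_4 (6T8) of order 24, S_3 x S_3 (6T9) of order 36, S_4 x C_2 (6T11) of order 48, (S_3 x S_3) : C_2 (6T13) of order 72, PGL(2,5) (6T14) of order 120, S_6 (6T16) of order 720; the others are excluded. The observed types are precisely the cycle types that occur in S_3 (6T2). Each of the other remaining candidates has further cycle types, and by the Chebotarev density theorem the matching factorization patterns would occur for a proportion of primes equal to their share of the group: C_6 (6T1) additionally contains elements of type 6 (2 of its 6 elements, about 33% of primes); D_6 (6T3) additionally contains elements of type 6, 2+2+1+1 (5 of its 12 elements, about 42% of primes); C_3 x S_3 (6T5) additionally contains elements of type 6, 3+1+1+1 (10 of its 18 elements, about 56% of primes); A_4 x C_2 (6T6) additionally contains elements of type 6, 2+2+1+1, 2+1+1+1+1 (14 of its 24 elements, about 58% of primes); S_4 (6T8) additionally contains elements of type 4+1+1, 2+2+1+1 (9 of its 24 elements, about 38% of primes); S_3 x S_3 (6T9) additionally contains elements of type 6, 3+1+1+1, 2+2+1+1 (25 of its 36 elements, about 69% of primes); S_4 x C_2 (6T11) additionally contains elements of type 6, 4+2, 4+1+1, 2+2+1+1, 2+1+1+1+1 (32 of its 48 elements, about 67% of primes); (S_3 x S_3) : C_2 (6T13) additionally contains elements of type 6, 4+2, 3+2+1, 3+1+1+1, 2+2+1+1, 2+1+1+1+1 (61 of its 72 elements, about 85% of primes); PGL(2,5) (6T14) additionally contains elements of type 6, 5+1, 4+1+1, 2+2+1+1 (89 of its 120 elements, about 74% of primes); S_6 (6T16) additionally contains elements of type 6, 5+1, 4+2, 4+1+1, 3+2+1, 3+1+1+1, 2+2+1+1, 2+1+1+1+1 (664 of its 720 elements, about 92% of primes). None of the 23 primes tested shows any such pattern (for each of these groups the chance of that is below 10^-4), which rules them out. Hence G = S_3 (6T2), of order 6.

S_3 (also written S3)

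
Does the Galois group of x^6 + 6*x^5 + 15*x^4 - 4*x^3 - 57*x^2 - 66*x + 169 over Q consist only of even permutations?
No

The polynomial is irreducible of degree 6 over Q. Its discriminant is -190210142896128, which is not a perfect square. A Galois group lies in the alternating group exactly when the discriminant is a square in Q, so the Galois group (C_3 x S_3) is not contained in A_6.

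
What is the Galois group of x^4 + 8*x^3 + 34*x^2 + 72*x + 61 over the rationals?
C_4

The polynomial is an irreducible quartic over Q and its discriminant is 512000, which is not a perfect square, so the Galois group is not contained in A_4. The resolvent cubic y^3 - 34*y^2 + 332*y - 792 has exactly one rational root, so the Galois group is C_4 or D_4. The quartic becomes reducible over Q(sqrt(disc)), so the group is C_4.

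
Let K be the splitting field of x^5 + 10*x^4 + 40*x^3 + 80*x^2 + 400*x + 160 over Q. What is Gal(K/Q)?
A_5 (order 60)

The polynomial f is an irreducible quintic over Q, so G = Gal(f/Q) is a transitive subgroup of S_5: one of C_5 (5T1, order 5), D_5 (5T2, order 10), F_20 (5T3, order 20), A_5 (5T4, order 60) or S_5 (5T5, order 120). The discriminant of f is 1073741824000000 = 32768000^2, a perfect square, so G is contained in A_5. The transitive groups of degree 5 contained in A_5 are: C_5 (5T1, order 5), D_5 (5T2, order 10), A_5 (5T4, order 60). By Dedekind's theorem, for a prime p not dividing disc(f) the degrees of the irreducible factors of f mod p form the cycle type of an element of G. Factoring f modulo the 2 such primes p <= 7 (skipping 2, 5, which divide the discriminant), each new pattern first appears at: mod 3: f = (x^5 + x^4 + x^3 + 2x^2 + x + 1), pattern 5; mod 7: f = (x + 3)(x + 5)(x^3 + 2x^2 + 2x + 6), pattern 3+1+1. No other pattern occurs in this range, so the set of observed cycle types is {5, 3+1+1}. Among the candidates above, the only group containing elements of all these cycle types is A_5 (5T4) — each of C_5 (5T1), D_5 (5T2) lacks at least one of them. Hence G = A_5 (5T4), of order 60.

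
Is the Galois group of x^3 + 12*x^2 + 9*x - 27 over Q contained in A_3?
Yes

The polynomial is irreducible of degree 3 over Q. Its discriminant is 123201 = 351^2, a perfect square. A Galois group lies in the alternating group exactly when the discriminant is a square in Q, so the Galois group (C_3) is contained in A_3.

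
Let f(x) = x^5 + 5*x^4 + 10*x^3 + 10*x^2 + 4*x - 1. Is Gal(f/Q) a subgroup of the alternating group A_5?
No

The polynomial is irreducible of degree 5 over Q. Its discriminant is 2869, which is not a perfect square. A Galois group lies in the alternating group exactly when the discriminant is a square in Q, so the Galois group (S_5) is not contained in A_5.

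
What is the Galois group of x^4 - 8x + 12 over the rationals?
The polynomial is an irreducible quartic over Q and its discriminant is 331776 = 576^2, a perfect square, so the Galois group is contained in A_4. The resolvent cubic y^3 - 48*y - 64 is irreducible over Q. An irreducible resolvent with square discriminant gives A_4.

A_4, the alternating group on 4 letters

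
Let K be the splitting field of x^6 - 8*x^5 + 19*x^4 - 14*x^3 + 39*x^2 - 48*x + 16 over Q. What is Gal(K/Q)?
(C_3 x C_3) : C_4 (also written G36+)

The polynomial f is an irreducible sextic over Q, so G = Gal(f/Q) is one of the 16 transitive subgroups 6T1, ..., 6T16 of S_6. The discriminant of f is 90962560000 = 301600^2, a perfect square, so G is contained in A_6. The transitive groups of degree 6 contained in A_6 are: A_4 (6T4, order 12), S_4 (6T7, order 24), (C_3 x C_3) : C_4 (6T10, order 36), PSL(2,5) (6T12, order 60), A_6 (6T15, order 360). By Dedekind's theorem, for a prime p not dividing disc(f) the degrees of the irreducible factors of f mod p form the cycle type of an element of G. Factoring f modulo the 19 such primes p <= 83 (skipping 2, 5, 13, 29, which divide the discriminant), each new pattern first appears at: mod 3: f = (x^2 + 2x + 2)(x^4 + 2x^3 + x^2 + x + 2), pattern 4+2; mod 11: f = (x^3 + 4x^2 + 10x + 2)(x^3 + 10x^2 + 2x + 8), pattern 3+3; mod 19: f = (x + 14)(x + 17)(x^2 + 9)(x^2 + 18x + 12), pattern 2+2+1+1; mod 61: f = (x + 13)(x + 23)(x + 30)(x^3 + 48x^2 + 47x + 46), pattern 3+1+1+1. No other pattern occurs in this range, so the set of observed cycle types is {4+2, 3+3, 2+2+1+1, 3+1+1+1}. The candidates containing elements of all these cycle types are (C_3 x C_3) : C_4 (6T10) of order 36, A_6 (6T15) of order 360; the others are excluded. The observed types are precisely the cycle types that occur in (C_3 x C_3) : C_4 (6T10) (apart from the identity). Each of the other remaining candidates has further cycle types, and by the Chebotarev density theorem the matching factorization patterns would occur for a proportion of primes equal to their share of the group: A_6 (6T15) additionally contains elements of type 5+1 (144 of its 360 elements, about 40% of primes). None of the 19 primes tested shows any such pattern (for each of these groups the chance of that is below 10^-4), which rules them out. Hence G = (C_3 x C_3) : C_4 (6T10), of order 36.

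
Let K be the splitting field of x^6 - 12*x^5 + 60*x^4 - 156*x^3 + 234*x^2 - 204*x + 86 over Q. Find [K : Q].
The degree of the splitting field over Q equals the order of the Galois group, so first determine the group. The polynomial f is an irreducible sextic over Q, so G = Gal(f/Q) is one of the 16 transitive subgroups 6T1, ..., 6T16 of S_6. The discriminant of f is -37744330752, which is not a perfect square, so G is not contained in A_6. The transitive groups of degree 6 not contained in A_6 are: C_6 (6T1, order 6), S_3 (6T2, order 6), D_6 (6T3, order 12), C_3 x S_3 (6T5, order 18), A_4 x C_2 (6T6, order 24), S_4 (6T8, order 24), S_3 x S_3 (6T9, order 36), S_4 x C_2 (6T11, order 48), (S_3 x S_3) : C_2 (6T13, order 72), PGL(2,5) (6T14, order 120), S_6 (6T16, order 720). By Dedekind's theorem, for a prime p not dividing disc(f) the degrees of the irreducible factors of f mod p form the cycle type of an element of G. Factoring f modulo the 79 such primes p <= 421 (skipping 2, 3, 53, which divide the discriminant), each new pattern first appears at: mod 5: f = (x^2 + 2)(x^2 + x + 2)(x^2 + 2x + 4), pattern 2+2+2; mod 7: f = (x^6 + 2x^5 + 4x^4 + 5x^3 + 3x^2 + 6x + 2), pattern 6; mod 11: f = (x + 3)(x + 7)(x^2 + 2x + 4)(x^2 + 9x + 6), pattern 2+2+1+1; mod 19: f = (x^3 + 13x^2 + 11x + 2)(x^3 + 13x^2 + 13x + 5), pattern 3+3; mod 43: f = (x)(x + 8)(x + 9)(x + 29)(x + 35)(x + 36), pattern 1+1+1+1+1+1. No other pattern occurs in this range, so the set of observed cycle types is {2+2+2, 6, 2+2+1+1, 3+3, 1+1+1+1+1+1}. The candidates containing elements of all these cycle types are D_6 (6T3) of order 12, A_4 x C_2 (6T6) of order 24, S_3 x S_3 (6T9) of order 36, S_4 x C_2 (6T11) of order 48, (S_3 x S_3) : C_2 (6T13) of order 72, PGL(2,5) (6T14) of order 120, S_6 (6T16) of order 720; the others are excluded. The observed types are precisely the cycle types that occur in D_6 (6T3). Each of the other remaining candidates has further cycle types, and by the Chebotarev density theorem the matching factorization patterns would occur for a proportion of primes equal to their share of the group: A_4 x C_2 (6T6) additionally contains elements of type 2+1+1+1+1 (3 of its 24 elements, about 12% of primes); S_3 x S_3 (6T9) additionally contains elements of type 3+1+1+1 (4 of its 36 elements, about 11% of primes); S_4 x C_2 (6T11) additionally contains elements of type 4+2, 4+1+1, 2+1+1+1+1 (15 of its 48 elements, about 31% of primes); (S_3 x S_3) : C_2 (6T13) additionally contains elements of type 4+2, 3+2+1, 3+1+1+1, 2+1+1+1+1 (40 of its 72 elements, about 56% of primes); PGL(2,5) (6T14) additionally contains elements of type 5+1, 4+1+1 (54 of its 120 elements, about 45% of primes); S_6 (6T16) additionally contains elements of type 5+1, 4+2, 4+1+1, 3+2+1, 3+1+1+1, 2+1+1+1+1 (499 of its 720 elements, about 69% of primes). None of the 79 primes tested shows any such pattern (for each of these groups the chance of that is below 10^-4), which rules them out. Hence G = D_6 (6T3), of order 12. The Galois group D_6 (6T3) has order 12, so the splitting field has degree 12 over Q.

12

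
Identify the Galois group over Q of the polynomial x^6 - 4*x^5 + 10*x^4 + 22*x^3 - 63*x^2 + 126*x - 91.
The polynomial f is an irreducible sextic over Q, so G = Gal(f/Q) is one of the 16 transitive subgroups 6T1, ..., 6T16 of S_6. The discriminant of f is 5729525925351424 = 75693632^2, a perfect square, so G is contained in A_6. The transitive groups of degree 6 contained in A_6 are: A_4 (6T4, order 12), S_4 (6T7, order 24), (C_3 x C_3) : C_4 (6T10, order 36), PSL(2,5) (6T12, order 60), A_6 (6T15, order 360). By Dedekind's theorem, for a prime p not dividing disc(f) the degrees of the irreducible factors of f mod p form the cycle type of an element of G. Factoring f modulo the 33 such primes p <= 149 (skipping 2, 7, which divide the discriminant), each new pattern first appears at: mod 3: f = (x^3 + 2x + 1)(x^3 + 2x^2 + 2x + 2), pattern 3+3; mod 13: f = (x)(x + 8)(x^2 + 4x + 9)(x^2 + 10x + 5), pattern 2+2+1+1. No other pattern occurs in this range, so the set of observed cycle types is {3+3, 2+2+1+1}. The candidates containing elements of all these cycle types are A_4 (6T4) of order 12, S_4 (6T7) of order 24, (C_3 x C_3) : C_4 (6T10) of order 36, PSL(2,5) (6T12) of order 60, A_6 (6T15) of order 360; the others are excluded. The observed types are precisely the cycle types that occur in A_4 (6T4) (apart from the identity). Each of the other remaining candidates has further cycle types, and by the Chebotarev density theorem the matching factorization patterns would occur for a proportion of primes equal to their share of the group: S_4 (6T7) additionally contains elements of type 4+2 (6 of its 24 elements, about 25% of primes); (C_3 x C_3) : C_4 (6T10) additionally contains elements of type 4+2, 3+1+1+1 (22 of its 36 elements, about 61% of primes); PSL(2,5) (6T12) additionally contains elements of type 5+1 (24 of its 60 elements, about 40% of primes); A_6 (6T15) additionally contains elements of type 5+1, 4+2, 3+1+1+1 (274 of its 360 elements, about 76% of primes). None of the 33 primes tested shows any such pattern (for each of these groups the chance of that is below 10^-4), which rules them out. Hence G = A_4 (6T4), of order 12.

A_4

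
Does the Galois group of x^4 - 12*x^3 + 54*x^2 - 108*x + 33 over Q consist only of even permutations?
The polynomial is irreducible of degree 4 over Q. Its discriminant is -28311552, which is not a perfect square. A Galois group lies in the alternating group exactly when the discriminant is a square in Q, so the Galois group (D_4) is not contained in A_4.

No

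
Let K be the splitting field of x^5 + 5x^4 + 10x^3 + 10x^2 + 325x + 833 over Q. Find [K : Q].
60

The degree of the splitting field over Q equals the order of the Galois group, so first determine the group. The polynomial f is an irreducible quintic over Q, so G = Gal(f/Q) is a transitive subgroup of S_5: one of C_5 (5T1, order 5), D_5 (5T2, order 10), F_20 (5T3, order 20), A_5 (5T4, order 60) or S_5 (5T5, order 120). The discriminant of f is 1073741824000000 = 32768000^2, a perfect square, so G is contained in A_5. The transitive groups of degree 5 contained in A_5 are: C_5 (5T1, order 5), D_5 (5T2, order 10), A_5 (5T4, order 60). By Dedekind's theorem, for a prime p not dividing disc(f) the degrees of the irreducible factors of f mod p form the cycle type of an element of G. Factoring f modulo the 2 such primes p <= 7 (skipping 2, 5, which divide the discriminant), each new pattern first appears at: mod 3: f = (x^5 + 2x^4 + x^3 + x^2 + x + 2), pattern 5; mod 7: f = (x)(x + 5)(x^3 + 3x + 2), pattern 3+1+1. No other pattern occurs in this range, so the set of observed cycle types is {5, 3+1+1}. Among the candidates above, the only group containing elements of all these cycle types is A_5 (5T4) — each of C_5 (5T1), D_5 (5T2) lacks at least one of them. Hence G = A_5 (5T4), of order 60. The Galois group A_5 (5T4) has order 60, so the splitting field has degree 60 over Q.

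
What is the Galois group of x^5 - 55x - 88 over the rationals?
The polynomial f is an irreducible quintic over Q, so G = Gal(f/Q) is a transitive subgroup of S_5: one of C_5 (5T1, order 5), D_5 (5T2, order 10), F_20 (5T3, order 20), A_5 (5T4, order 60) or S_5 (5T5, order 120). The discriminant of f is 58564000000 = 242000^2, a perfect square, so G is contained in A_5. The transitive groups of degree 5 contained in A_5 are: C_5 (5T1, order 5), D_5 (5T2, order 10), A_5 (5T4, order 60). By Dedekind's theorem, for a prime p not dividing disc(f) the degrees of the irreducible factors of f mod p form the cycle type of an element of G. Factoring f modulo the 3 such primes p <= 13 (skipping 2, 5, 11, which divide the discriminant), each new pattern first appears at: mod 3: f = (x^5 + 2x + 2), pattern 5; mod 13: f = (x + 5)(x + 7)(x^3 + x^2 + 5x + 9), pattern 3+1+1. No other pattern occurs in this range, so the set of observed cycle types is {5, 3+1+1}. Among the candidates above, the only group containing elements of all these cycle types is A_5 (5T4) — each of C_5 (5T1), D_5 (5T2) lacks at least one of them. Hence G = A_5 (5T4), of order 60.

A_5, the alternating group on 5 letters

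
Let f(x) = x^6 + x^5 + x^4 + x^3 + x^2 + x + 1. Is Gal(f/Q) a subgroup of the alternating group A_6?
The polynomial is irreducible of degree 6 over Q. Its discriminant is -16807, which is not a perfect square. A Galois group lies in the alternating group exactly when the discriminant is a square in Q, so the Galois group (C_6) is not contained in A_6.

No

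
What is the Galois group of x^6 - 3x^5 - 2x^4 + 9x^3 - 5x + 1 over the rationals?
The polynomial f is an irreducible sextic over Q, so G = Gal(f/Q) is one of the 16 transitive subgroups 6T1, ..., 6T16 of S_6. The discriminant of f is 810448, which is not a perfect square, so G is not contained in A_6. The transitive groups of degree 6 not contained in A_6 are: C_6 (6T1, order 6), S_3 (6T2, order 6), D_6 (6T3, order 12), C_3 x S_3 (6T5, order 18), A_4 x C_2 (6T6, order 24), S_4 (6T8, order 24), S_3 x S_3 (6T9, order 36), S_4 x C_2 (6T11, order 48), (S_3 x S_3) : C_2 (6T13, order 72), PGL(2,5) (6T14, order 120), S_6 (6T16, order 720). By Dedekind's theorem, for a prime p not dividing disc(f) the degrees of the irreducible factors of f mod p form the cycle type of an element of G. Factoring f modulo the 23 such primes p <= 97 (skipping 2, 37, which divide the discriminant), each new pattern first appears at: mod 3: f = (x^3 + x^2 + 2)(x^3 + 2x^2 + 2x + 2), pattern 3+3; mod 5: f = (x^2 + 2)(x^2 + 3x + 3)(x^2 + 4x + 1), pattern 2+2+2; mod 67: f = (x + 2)(x + 18)(x + 30)(x + 36)(x + 48)(x + 64), pattern 1+1+1+1+1+1. No other pattern occurs in this range, so the set of observed cycle types is {3+3, 2+2+2, 1+1+1+1+1+1}. The candidates containing elements of all these cycle types are C_6 (6T1) of order 6, S_3 (6T2) of order 6, D_6 (6T3) of order 12, C_3 x S_3 (6T5) of order 18, A_4 x C_2 (6T6) of order 24, S_4 (6T8) of order 24, S_3 x S_3 (6T9) of order 36, S_4 x C_2 (6T11) of order 48, (S_3 x S_3) : C_2 (6T13) of order 72, PGL(2,5) (6T14) of order 120, S_6 (6T16) of order 720; the others are excluded. The observed types are precisely the cycle types that occur in S_3 (6T2). Each of the other remaining candidates has further cycle types, and by the Chebotarev density theorem the matching factorization patterns would occur for a proportion of primes equal to their share of the group: C_6 (6T1) additionally contains elements of type 6 (2 of its 6 elements, about 33% of primes); D_6 (6T3) additionally contains elements of type 6, 2+2+1+1 (5 of its 12 elements, about 42% of primes); C_3 x S_3 (6T5) additionally contains elements of type 6, 3+1+1+1 (10 of its 18 elements, about 56% of primes); A_4 x C_2 (6T6) additionally contains elements of type 6, 2+2+1+1, 2+1+1+1+1 (14 of its 24 elements, about 58% of primes); S_4 (6T8) additionally contains elements of type 4+1+1, 2+2+1+1 (9 of its 24 elements, about 38% of primes); S_3 x S_3 (6T9) additionally contains elements of type 6, 3+1+1+1, 2+2+1+1 (25 of its 36 elements, about 69% of primes); S_4 x C_2 (6T11) additionally contains elements of type 6, 4+2, 4+1+1, 2+2+1+1, 2+1+1+1+1 (32 of its 48 elements, about 67% of primes); (S_3 x S_3) : C_2 (6T13) additionally contains elements of type 6, 4+2, 3+2+1, 3+1+1+1, 2+2+1+1, 2+1+1+1+1 (61 of its 72 elements, about 85% of primes); PGL(2,5) (6T14) additionally contains elements of type 6, 5+1, 4+1+1, 2+2+1+1 (89 of its 120 elements, about 74% of primes); S_6 (6T16) additionally contains elements of type 6, 5+1, 4+2, 4+1+1, 3+2+1, 3+1+1+1, 2+2+1+1, 2+1+1+1+1 (664 of its 720 elements, about 92% of primes). None of the 23 primes tested shows any such pattern (for each of these groups the chance of that is below 10^-4), which rules them out. Hence G = S_3 (6T2), of order 6.

S_3 (also written S3)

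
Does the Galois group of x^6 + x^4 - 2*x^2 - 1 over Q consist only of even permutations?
The polynomial is irreducible of degree 6 over Q. Its discriminant is 153664 = 392^2, a perfect square. A Galois group lies in the alternating group exactly when the discriminant is a square in Q, so the Galois group (A_4) is contained in A_6.

Yes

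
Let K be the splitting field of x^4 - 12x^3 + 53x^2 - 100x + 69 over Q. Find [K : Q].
The degree of the splitting field over Q equals the order of the Galois group, so first determine the group. The polynomial is an irreducible quartic over Q and its discriminant is 3664, which is not a perfect square, so the Galois group is not contained in A_4. The resolvent cubic y^3 - 53*y^2 + 924*y - 5308 is irreducible over Q. An irreducible resolvent with non-square discriminant gives S_4. The Galois group S_4 (4T5) has order 24, so the splitting field has degree 24 over Q.

24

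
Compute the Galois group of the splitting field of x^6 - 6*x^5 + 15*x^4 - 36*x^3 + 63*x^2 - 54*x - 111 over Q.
S_3 x S_3, the direct product S_3 x S_3 in its degree-6 action

The polynomial f is an irreducible sextic over Q, so G = Gal(f/Q) is one of the 16 transitive subgroups 6T1, ..., 6T16 of S_6. The discriminant of f is 5410421842378752, which is not a perfect square, so G is not contained in A_6. The transitive groups of degree 6 not contained in A_6 are: C_6 (6T1, order 6), S_3 (6T2, order 6), D_6 (6T3, order 12), C_3 x S_3 (6T5, order 18), A_4 x C_2 (6T6, order 24), S_4 (6T8, order 24), S_3 x S_3 (6T9, order 36), S_4 x C_2 (6T11, order 48), (S_3 x S_3) : C_2 (6T13, order 72), PGL(2,5) (6T14, order 120), S_6 (6T16, order 720). By Dedekind's theorem, for a prime p not dividing disc(f) the degrees of the irreducible factors of f mod p form the cycle type of an element of G. Factoring f modulo the 23 such primes p <= 97 (skipping 2, 3, which divide the discriminant), each new pattern first appears at: mod 5: f = (x^6 + 4x^5 + 4x^3 + 3x^2 + x + 4), pattern 6; mod 11: f = (x + 5)(x + 9)(x^2 + 3x + 10)(x^2 + 10x + 1), pattern 2+2+1+1; mod 13: f = (x + 3)(x + 9)(x + 11)(x^3 + 10x^2 + 3x + 10), pattern 3+1+1+1; mod 31: f = (x^2 + 14x + 19)(x^2 + 16x + 27)(x^2 + 26x + 19), pattern 2+2+2; mod 97: f = (x^3 + 94x^2 + 3x + 8)(x^3 + 94x^2 + 3x + 71), pattern 3+3. No other pattern occurs in this range, so the set of observed cycle types is {6, 2+2+1+1, 3+1+1+1, 2+2+2, 3+3}. The candidates containing elements of all these cycle types are S_3 x S_3 (6T9) of order 36, (S_3 x S_3) : C_2 (6T13) of order 72, S_6 (6T16) of order 720; the others are excluded. The observed types are precisely the cycle types that occur in S_3 x S_3 (6T9) (apart from the identity). Each of the other remaining candidates has further cycle types, and by the Chebotarev density theorem the matching factorization patterns would occur for a proportion of primes equal to their share of the group: (S_3 x S_3) : C_2 (6T13) additionally contains elements of type 4+2, 3+2+1, 2+1+1+1+1 (36 of its 72 elements, about 50% of primes); S_6 (6T16) additionally contains elements of type 5+1, 4+2, 4+1+1, 3+2+1, 2+1+1+1+1 (459 of its 720 elements, about 64% of primes). None of the 23 primes tested shows any such pattern (for each of these groups the chance of that is below 10^-4), which rules them out. Hence G = S_3 x S_3 (6T9), of order 36.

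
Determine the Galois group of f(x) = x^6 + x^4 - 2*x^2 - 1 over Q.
The polynomial f is an irreducible sextic over Q, so G = Gal(f/Q) is one of the 16 transitive subgroups 6T1, ..., 6T16 of S_6. The discriminant of f is 153664 = 392^2, a perfect square, so G is contained in A_6. The transitive groups of degree 6 contained in A_6 are: A_4 (6T4, order 12), S_4 (6T7, order 24), (C_3 x C_3) : C_4 (6T10, order 36), PSL(2,5) (6T12, order 60), A_6 (6T15, order 360). By Dedekind's theorem, for a prime p not dividing disc(f) the degrees of the irreducible factors of f mod p form the cycle type of an element of G. Factoring f modulo the 33 such primes p <= 149 (skipping 2, 7, which divide the discriminant), each new pattern first appears at: mod 3: f = (x^3 + 2x + 1)(x^3 + 2x + 2), pattern 3+3; mod 13: f = (x + 6)(x + 7)(x^2 + 5)(x^2 + 6), pattern 2+2+1+1. No other pattern occurs in this range, so the set of observed cycle types is {3+3, 2+2+1+1}. The candidates containing elements of all these cycle types are A_4 (6T4) of order 12, S_4 (6T7) of order 24, (C_3 x C_3) : C_4 (6T10) of order 36, PSL(2,5) (6T12) of order 60, A_6 (6T15) of order 360; the others are excluded. The observed types are precisely the cycle types that occur in A_4 (6T4) (apart from the identity). Each of the other remaining candidates has further cycle types, and by the Chebotarev density theorem the matching factorization patterns would occur for a proportion of primes equal to their share of the group: S_4 (6T7) additionally contains elements of type 4+2 (6 of its 24 elements, about 25% of primes); (C_3 x C_3) : C_4 (6T10) additionally contains elements of type 4+2, 3+1+1+1 (22 of its 36 elements, about 61% of primes); PSL(2,5) (6T12) additionally contains elements of type 5+1 (24 of its 60 elements, about 40% of primes); A_6 (6T15) additionally contains elements of type 5+1, 4+2, 3+1+1+1 (274 of its 360 elements, about 76% of primes). None of the 33 primes tested shows any such pattern (for each of these groups the chance of that is below 10^-4), which rules them out. Hence G = A_4 (6T4), of order 12.

A_4, A_4 acting on 6 points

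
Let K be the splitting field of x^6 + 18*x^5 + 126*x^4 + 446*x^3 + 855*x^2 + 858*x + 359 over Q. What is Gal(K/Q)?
The polynomial f is an irreducible sextic over Q, so G = Gal(f/Q) is one of the 16 transitive subgroups 6T1, ..., 6T16 of S_6. The discriminant of f is -151585344, which is not a perfect square, so G is not contained in A_6. The transitive groups of degree 6 not contained in A_6 are: C_6 (6T1, order 6), S_3 (6T2, order 6), D_6 (6T3, order 12), C_3 x S_3 (6T5, order 18), A_4 x C_2 (6T6, order 24), S_4 (6T8, order 24), S_3 x S_3 (6T9, order 36), S_4 x C_2 (6T11, order 48), (S_3 x S_3) : C_2 (6T13, order 72), PGL(2,5) (6T14, order 120), S_6 (6T16, order 720). By Dedekind's theorem, for a prime p not dividing disc(f) the degrees of the irreducible factors of f mod p form the cycle type of an element of G. Factoring f modulo the 33 such primes p <= 151 (skipping 2, 3, 19, which divide the discriminant), each new pattern first appears at: mod 5: f = (x^3 + 2x + 4)(x^3 + 3x^2 + 4x + 1), pattern 3+3; mod 7: f = (x^6 + 4x^5 + 5x^3 + x^2 + 4x + 2), pattern 6; mod 17: f = (x + 4)(x + 8)(x^2 + 9x + 5)(x^2 + 14x + 10), pattern 2+2+1+1; mod 71: f = (x^2 + 38x + 60)(x^2 + 56x + 48)(x^2 + 66x + 64), pattern 2+2+2; mod 107: f = (x + 19)(x + 31)(x + 67)(x + 95)(x^2 + 20x + 92), pattern 2+1+1+1+1. No other pattern occurs in this range, so the set of observed cycle types is {3+3, 6, 2+2+1+1, 2+2+2, 2+1+1+1+1}. The candidates containing elements of all these cycle types are A_4 x C_2 (6T6) of order 24, S_4 x C_2 (6T11) of order 48, (S_3 x S_3) : C_2 (6T13) of order 72, S_6 (6T16) of order 720; the others are excluded. The observed types are precisely the cycle types that occur in A_4 x C_2 (6T6) (apart from the identity). Each of the other remaining candidates has further cycle types, and by the Chebotarev density theorem the matching factorization patterns would occur for a proportion of primes equal to their share of the group: S_4 x C_2 (6T11) additionally contains elements of type 4+2, 4+1+1 (12 of its 48 elements, about 25% of primes); (S_3 x S_3) : C_2 (6T13) additionally contains elements of type 4+2, 3+2+1, 3+1+1+1 (34 of its 72 elements, about 47% of primes); S_6 (6T16) additionally contains elements of type 5+1, 4+2, 4+1+1, 3+2+1, 3+1+1+1 (484 of its 720 elements, about 67% of primes). None of the 33 primes tested shows any such pattern (for each of these groups the chance of that is below 10^-4), which rules them out. Hence G = A_4 x C_2 (6T6), of order 24.

A_4 x C_2 (order 24)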